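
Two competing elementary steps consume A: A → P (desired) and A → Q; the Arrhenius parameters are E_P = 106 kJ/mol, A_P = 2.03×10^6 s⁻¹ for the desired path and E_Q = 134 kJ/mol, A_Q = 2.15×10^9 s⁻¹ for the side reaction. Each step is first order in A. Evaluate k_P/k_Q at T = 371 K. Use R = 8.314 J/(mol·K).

Since both paths have the same order in A, the concentration cancels and S_{P/Q} = k_P/k_Q = (A_P/A_Q)·exp[(E_Q−E_P)/(RT)].
(E_Q−E_P)/(RT) = (134−106)×10³/(8.314×371) = 28000/3084 = 9.078.
k_P/k_Q = (2.03×10^6/2.15×10^9)·exp(9.078) = 9.442×10^-4 × 8757 = 8.27.

8.27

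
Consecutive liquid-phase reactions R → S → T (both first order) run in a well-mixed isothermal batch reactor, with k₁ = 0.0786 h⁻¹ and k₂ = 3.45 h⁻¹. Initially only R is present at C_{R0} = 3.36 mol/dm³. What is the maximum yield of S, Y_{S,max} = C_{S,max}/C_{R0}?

At the optimum, C_{S,max}/C_{R0} = (k₁/k₂)^[k₂/(k₂−k₁)].
= (0.0786/3.45)^(3.45/(3.45−0.0786)) = (0.02278)^(1.023) = 0.02086.

0.0209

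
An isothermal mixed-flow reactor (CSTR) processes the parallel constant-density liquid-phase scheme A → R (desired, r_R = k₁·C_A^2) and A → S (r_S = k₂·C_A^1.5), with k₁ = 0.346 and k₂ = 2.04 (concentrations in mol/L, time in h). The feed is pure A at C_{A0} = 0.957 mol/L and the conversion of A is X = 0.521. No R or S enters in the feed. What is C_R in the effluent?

0.0514 mol/L

Exit C_A = C_{A0}(1−X) = 0.957×0.479 = 0.4584 mol/L.
In a CSTR the entire volume is at exit conditions, so r_R = 0.346×0.4584^2 = 0.07271 and r_S = 2.04×0.4584^1.5 = 0.6331.
Fraction of consumed A going to R: r_R/(r_R+r_S) = 0.1030.
C_R = 0.1030·C_{A0}·X = 0.1030×0.957×0.521 = 0.0514 mol/L.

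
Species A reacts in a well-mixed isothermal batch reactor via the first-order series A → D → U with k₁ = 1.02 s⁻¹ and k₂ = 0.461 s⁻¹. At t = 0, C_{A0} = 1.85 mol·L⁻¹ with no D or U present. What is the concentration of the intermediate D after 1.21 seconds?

0.950 mol·L⁻¹

Solving the coupled first-order balances gives C_D(t) = [k₁/(k₂−k₁)]·C_{A0}·(e^(−k₁t) − e^(−k₂t)).
e^(−k₁t) = e^(−1.02×1.21) = e^(−1.234) = 0.2911; e^(−k₂t) = e^(−0.5578) = 0.5725.
C_D = 1.02×1.85/(0.461−1.02) × (0.2911−0.5725) = (-3.376)×(-0.2814) = 0.9499 mol·L⁻¹.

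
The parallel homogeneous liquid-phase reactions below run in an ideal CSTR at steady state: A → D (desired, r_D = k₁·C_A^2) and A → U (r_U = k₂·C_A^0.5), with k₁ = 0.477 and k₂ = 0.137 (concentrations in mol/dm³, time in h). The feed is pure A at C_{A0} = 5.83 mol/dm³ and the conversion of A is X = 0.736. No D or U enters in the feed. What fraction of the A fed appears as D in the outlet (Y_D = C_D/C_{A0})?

0.640

Exit C_A = C_{A0}(1−X) = 5.83×0.264 = 1.539 mol/dm³.
In a CSTR the entire volume is at exit conditions, so r_D = 0.477×1.539^2 = 1.130 and r_U = 0.137×1.539^0.5 = 0.1700.
Fraction of consumed A going to D: r_D/(r_D+r_U) = 0.8693.
C_D = 0.8693·C_{A0}·X = 0.8693×5.83×0.736 = 3.73 mol/dm³; Y_D = C_D/C_{A0} = 0.640.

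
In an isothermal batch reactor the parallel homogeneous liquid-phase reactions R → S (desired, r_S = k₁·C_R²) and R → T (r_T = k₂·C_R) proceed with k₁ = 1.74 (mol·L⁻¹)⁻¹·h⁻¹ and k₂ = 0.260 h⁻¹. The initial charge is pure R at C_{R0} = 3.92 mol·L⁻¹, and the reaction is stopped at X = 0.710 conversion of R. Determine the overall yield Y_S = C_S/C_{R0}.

C_R = C_{R0}(1−X) = 1.137 mol·L⁻¹.
Along a PFR/batch, dC_T/dC_R = −r_T/(r_S+r_T) = −k₂/(k₂+k₁·C_R).
Integrating from C_{R0} to C_R: C_T = (0.260/1.74)·ln[(0.260+1.74·3.92)/(0.260+1.74·1.14)] = 0.1494·ln(7.081/2.238) = 0.1721 mol·L⁻¹.
Then C_S = (C_{R0}−C_R) − C_T = 2.783 − 0.1721 = 2.611 mol·L⁻¹.
Y_S = C_S/C_{R0} = 2.611/3.92 = 0.666.

0.666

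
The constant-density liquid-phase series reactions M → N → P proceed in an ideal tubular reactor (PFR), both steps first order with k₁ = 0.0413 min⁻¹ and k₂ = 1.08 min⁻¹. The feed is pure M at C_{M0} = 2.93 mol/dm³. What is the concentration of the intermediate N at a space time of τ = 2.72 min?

0.0979 mol/dm³

Solving the coupled first-order balances gives C_N(τ) = [k₁/(k₂−k₁)]·C_{M0}·(e^(−k₁τ) − e^(−k₂τ)).
e^(−k₁τ) = e^(−0.0413×2.72) = e^(−0.1123) = 0.8937; e^(−k₂τ) = e^(−2.938) = 0.05299.
C_N = 0.0413×2.93/(1.08−0.0413) × (0.8937−0.05299) = 0.1165×0.8408 = 0.09795 mol/dm³.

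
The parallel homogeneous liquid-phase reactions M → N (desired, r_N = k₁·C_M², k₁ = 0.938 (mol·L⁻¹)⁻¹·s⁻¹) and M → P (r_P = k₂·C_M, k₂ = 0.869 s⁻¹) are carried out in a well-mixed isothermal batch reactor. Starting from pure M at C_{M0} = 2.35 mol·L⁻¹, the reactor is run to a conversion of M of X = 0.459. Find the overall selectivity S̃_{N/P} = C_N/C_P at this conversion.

C_M = C_{M0}(1−X) = 1.271 mol·L⁻¹.
Along a PFR/batch, dC_P/dC_M = −r_P/(r_N+r_P) = −k₂/(k₂+k₁·C_M).
Integrating from C_{M0} to C_M: C_P = (0.869/0.938)·ln[(0.869+0.938·2.35)/(0.869+0.938·1.27)] = 0.9264·ln(3.073/2.062) = 0.3699 mol·L⁻¹.
Then C_N = (C_{M0}−C_M) − C_P = 1.079 − 0.3699 = 0.7087 mol·L⁻¹.
S̃_{N/P} = C_N/C_P = 0.7087/0.3699 = 1.92.

1.92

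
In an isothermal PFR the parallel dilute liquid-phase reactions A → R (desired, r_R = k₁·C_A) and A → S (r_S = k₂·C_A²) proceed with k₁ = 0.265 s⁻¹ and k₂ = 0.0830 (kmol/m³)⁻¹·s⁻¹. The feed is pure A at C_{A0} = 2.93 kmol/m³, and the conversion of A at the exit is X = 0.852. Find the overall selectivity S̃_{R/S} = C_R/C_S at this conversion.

C_A = C_{A0}(1−X) = 0.4336 kmol/m³.
Along a PFR/batch, dC_R/dC_A = −r_R/(r_R+r_S) = −k₁/(k₁+k₂·C_A).
Integrating from C_{A0} to C_A: C_R = (0.265/0.0830)·ln[(0.265+0.0830·2.93)/(0.265+0.0830·0.434)] = 3.193·ln(0.5082/0.3010) = 1.672 kmol/m³.
C_S = (C_{A0}−C_A)−C_R = 0.8241 kmol/m³; S̃_{R/S} = 1.672/0.8241 = 2.03.

2.03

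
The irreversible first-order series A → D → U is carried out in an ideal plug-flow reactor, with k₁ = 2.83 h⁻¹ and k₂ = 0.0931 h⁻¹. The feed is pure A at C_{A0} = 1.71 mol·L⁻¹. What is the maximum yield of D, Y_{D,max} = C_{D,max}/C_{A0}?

0.890

For a first-order series the maximum intermediate yield is C_{D,max}/C_{A0} = (k₁/k₂)^[k₂/(k₂−k₁)].
= (2.83/0.0931)^(0.0931/(0.0931−2.83)) = (30.40)^(-0.03402) = 0.8903.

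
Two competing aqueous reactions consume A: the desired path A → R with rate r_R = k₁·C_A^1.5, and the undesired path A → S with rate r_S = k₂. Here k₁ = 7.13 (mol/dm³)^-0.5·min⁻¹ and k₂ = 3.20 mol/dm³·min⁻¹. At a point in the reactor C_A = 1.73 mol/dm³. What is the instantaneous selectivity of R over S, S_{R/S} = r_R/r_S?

S_{R/S} = r_R/r_S = (k₁·C_A^1.5)/(k₂) = (k₁/k₂)·C_A^1.5.
= (7.13×1.730^1.5) / (3.20) = 16.22/3.200 = 5.07.
Since the desired path is higher order in A, keeping C_A high (PFR or concentrated feed) favours R.

5.07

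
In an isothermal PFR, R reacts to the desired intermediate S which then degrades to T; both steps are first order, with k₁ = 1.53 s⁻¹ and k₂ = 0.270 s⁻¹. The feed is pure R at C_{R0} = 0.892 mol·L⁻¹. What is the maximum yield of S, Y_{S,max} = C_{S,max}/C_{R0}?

For a first-order series the maximum intermediate yield is C_{S,max}/C_{R0} = (k₁/k₂)^[k₂/(k₂−k₁)].
= (1.53/0.270)^(0.270/(0.270−1.53)) = (5.667)^(-0.2143) = 0.6896.

0.690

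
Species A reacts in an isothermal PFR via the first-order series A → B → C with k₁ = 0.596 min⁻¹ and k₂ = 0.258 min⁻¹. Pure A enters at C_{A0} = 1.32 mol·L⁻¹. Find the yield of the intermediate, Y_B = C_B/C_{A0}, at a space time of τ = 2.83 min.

0.523

The intermediate concentration in a first-order A→B→C sequence is C_B = k₁C_{A0}(e^(−k₁τ) − e^(−k₂τ))/(k₂−k₁).
e^(−k₁τ) = e^(−0.596×2.83) = e^(−1.687) = 0.1851; e^(−k₂τ) = e^(−0.7301) = 0.4818.
C_B = 0.596×1.32/(0.258−0.596) × (0.1851−0.4818) = (-2.328)×(-0.2967) = 0.6906 mol·L⁻¹.
Y_B = C_B/C_{A0} = 0.6906/1.32 = 0.523.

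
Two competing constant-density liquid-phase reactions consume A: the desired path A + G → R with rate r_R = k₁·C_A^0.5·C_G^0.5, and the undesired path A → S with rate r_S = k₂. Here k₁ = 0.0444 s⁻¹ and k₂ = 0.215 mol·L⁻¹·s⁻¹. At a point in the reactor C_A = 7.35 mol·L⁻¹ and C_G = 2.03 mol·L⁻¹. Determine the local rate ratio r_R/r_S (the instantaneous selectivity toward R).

0.798

S_{R/S} = r_R/r_S = (k₁·C_A^0.5·C_G^0.5)/(k₂) = (k₁/k₂)·C_A^0.5·C_G^0.5.
= (0.0444×7.350^0.5×2.030^0.5) / (0.215) = 0.1715/0.2150 = 0.798.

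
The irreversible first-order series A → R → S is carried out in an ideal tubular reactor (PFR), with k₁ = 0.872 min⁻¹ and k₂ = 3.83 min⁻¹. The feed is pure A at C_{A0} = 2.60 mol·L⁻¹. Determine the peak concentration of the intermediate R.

0.383 mol·L⁻¹

Evaluating C_R at τ_opt = ln(k₂/k₁)/(k₂−k₁) gives C_{R,max}/C_{A0} = (k₁/k₂)^[k₂/(k₂−k₁)].
= (0.872/3.83)^(3.83/(3.83−0.872)) = (0.2277)^(1.295) = 0.1472.
C_{R,max} = 0.1472×2.60 = 0.383 mol·L⁻¹.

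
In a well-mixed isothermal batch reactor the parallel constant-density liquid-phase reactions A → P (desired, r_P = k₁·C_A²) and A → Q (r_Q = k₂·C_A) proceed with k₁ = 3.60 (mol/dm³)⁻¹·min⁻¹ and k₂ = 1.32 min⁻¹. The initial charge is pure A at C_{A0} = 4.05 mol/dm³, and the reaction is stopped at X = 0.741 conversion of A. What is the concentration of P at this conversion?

2.58 mol/dm³

C_A = C_{A0}(1−X) = 1.049 mol/dm³.
Along a PFR/batch, dC_Q/dC_A = −r_Q/(r_P+r_Q) = −k₂/(k₂+k₁·C_A).
Integrating from C_{A0} to C_A: C_Q = (1.32/3.60)·ln[(1.32+3.60·4.05)/(1.32+3.60·1.05)] = 0.3667·ln(15.90/5.096) = 0.4172 mol/dm³.
Then C_P = (C_{A0}−C_A) − C_Q = 3.001 − 0.4172 = 2.584 mol/dm³.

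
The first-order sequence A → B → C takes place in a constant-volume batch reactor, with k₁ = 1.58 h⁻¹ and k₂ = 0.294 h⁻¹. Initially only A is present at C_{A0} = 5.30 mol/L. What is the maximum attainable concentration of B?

Evaluating C_B at t_opt = ln(k₂/k₁)/(k₂−k₁) gives C_{B,max}/C_{A0} = (k₁/k₂)^[k₂/(k₂−k₁)].
= (1.58/0.294)^(0.294/(0.294−1.58)) = (5.374)^(-0.2286) = 0.6808.
C_{B,max} = 0.6808×5.30 = 3.61 mol/L.

3.61 mol/L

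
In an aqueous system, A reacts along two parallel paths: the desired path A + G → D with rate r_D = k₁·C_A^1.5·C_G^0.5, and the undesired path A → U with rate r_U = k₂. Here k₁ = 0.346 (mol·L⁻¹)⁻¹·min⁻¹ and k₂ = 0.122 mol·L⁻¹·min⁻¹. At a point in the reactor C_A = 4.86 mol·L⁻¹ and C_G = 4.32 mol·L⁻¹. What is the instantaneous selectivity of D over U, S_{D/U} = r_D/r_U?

63.2

S_{D/U} = r_D/r_U = (k₁·C_A^1.5·C_G^0.5)/(k₂) = (k₁/k₂)·C_A^1.5·C_G^0.5.
= (0.346×4.860^1.5×4.320^0.5) / (0.122) = 7.705/0.1220 = 63.2.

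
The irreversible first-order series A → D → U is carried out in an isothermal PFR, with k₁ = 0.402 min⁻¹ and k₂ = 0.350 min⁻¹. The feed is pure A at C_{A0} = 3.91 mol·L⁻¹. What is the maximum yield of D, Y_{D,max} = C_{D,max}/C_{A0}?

0.394

At the optimum, C_{D,max}/C_{A0} = (k₁/k₂)^[k₂/(k₂−k₁)].
= (0.402/0.350)^(0.350/(0.350−0.402)) = (1.149)^(-6.731) = 0.3936.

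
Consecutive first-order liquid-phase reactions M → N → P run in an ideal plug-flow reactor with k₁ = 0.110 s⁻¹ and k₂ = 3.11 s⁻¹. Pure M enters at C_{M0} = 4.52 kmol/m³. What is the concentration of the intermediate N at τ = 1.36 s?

0.140 kmol/m³

For first-order series with pure M initially, C_N(τ) = k₁C_{M0}/(k₂−k₁)·(e^(−k₁τ) − e^(−k₂τ)).
e^(−k₁τ) = e^(−0.110×1.36) = e^(−0.1496) = 0.8611; e^(−k₂τ) = e^(−4.230) = 0.01456.
C_N = 0.110×4.52/(3.11−0.110) × (0.8611−0.01456) = 0.1657×0.8465 = 0.1403 kmol/m³.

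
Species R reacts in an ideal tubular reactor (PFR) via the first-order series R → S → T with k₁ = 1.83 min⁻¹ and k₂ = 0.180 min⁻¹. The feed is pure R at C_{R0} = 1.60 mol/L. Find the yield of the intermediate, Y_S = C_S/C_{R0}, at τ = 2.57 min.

0.688

The intermediate concentration in a first-order A→B→C sequence is C_S = k₁C_{R0}(e^(−k₁τ) − e^(−k₂τ))/(k₂−k₁).
e^(−k₁τ) = e^(−1.83×2.57) = e^(−4.703) = 0.009067; e^(−k₂τ) = e^(−0.4626) = 0.6296.
C_S = 1.83×1.60/(0.180−1.83) × (0.009067−0.6296) = (-1.775)×(-0.6206) = 1.101 mol/L.
Y_S = C_S/C_{R0} = 1.101/1.60 = 0.688.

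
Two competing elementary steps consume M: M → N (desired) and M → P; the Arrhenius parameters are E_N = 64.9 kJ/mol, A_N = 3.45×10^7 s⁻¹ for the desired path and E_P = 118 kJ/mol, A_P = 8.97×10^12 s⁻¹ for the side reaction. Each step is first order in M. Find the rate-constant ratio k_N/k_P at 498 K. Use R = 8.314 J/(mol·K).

1.43

Since both paths have the same order in M, the concentration cancels and S_{N/P} = k_N/k_P = (A_N/A_P)·exp[(E_P−E_N)/(RT)].
(E_P−E_N)/(RT) = (118−64.9)×10³/(8.314×498) = 53100/4140 = 12.82.
k_N/k_P = (3.45×10^7/8.97×10^12)·exp(12.82) = 3.846×10^-6 × 3.714×10^5 = 1.43.
Since E_N < E_P, lowering the temperature improves selectivity toward N.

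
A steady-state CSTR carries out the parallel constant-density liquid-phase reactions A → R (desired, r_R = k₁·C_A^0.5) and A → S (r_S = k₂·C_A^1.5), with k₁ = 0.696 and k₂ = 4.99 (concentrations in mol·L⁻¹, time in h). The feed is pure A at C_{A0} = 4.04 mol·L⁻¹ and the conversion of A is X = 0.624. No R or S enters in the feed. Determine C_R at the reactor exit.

0.212 mol·L⁻¹

Exit C_A = C_{A0}(1−X) = 4.04×0.376 = 1.519 mol·L⁻¹.
In a CSTR the entire volume is at exit conditions, so r_R = 0.696×1.519^0.5 = 0.8578 and r_S = 4.99×1.519^1.5 = 9.342.
Fraction of consumed A going to R: r_R/(r_R+r_S) = 0.08410.
C_R = 0.08410·C_{A0}·X = 0.08410×4.04×0.624 = 0.212 mol·L⁻¹.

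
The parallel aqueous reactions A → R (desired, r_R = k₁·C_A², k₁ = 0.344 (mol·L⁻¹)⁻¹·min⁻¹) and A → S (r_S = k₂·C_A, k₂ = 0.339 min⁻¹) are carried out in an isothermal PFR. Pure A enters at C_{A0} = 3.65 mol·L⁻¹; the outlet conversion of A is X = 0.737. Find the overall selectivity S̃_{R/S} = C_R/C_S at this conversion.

C_A = C_{A0}(1−X) = 0.9599 mol·L⁻¹.
Along a PFR/batch, dC_S/dC_A = −r_S/(r_R+r_S) = −k₂/(k₂+k₁·C_A).
Integrating from C_{A0} to C_A: C_S = (0.339/0.344)·ln[(0.339+0.344·3.65)/(0.339+0.344·0.960)] = 0.9855·ln(1.595/0.6692) = 0.8556 mol·L⁻¹.
Then C_R = (C_{A0}−C_A) − C_S = 2.690 − 0.8556 = 1.834 mol·L⁻¹.
S̃_{R/S} = C_R/C_S = 1.834/0.8556 = 2.14.

2.14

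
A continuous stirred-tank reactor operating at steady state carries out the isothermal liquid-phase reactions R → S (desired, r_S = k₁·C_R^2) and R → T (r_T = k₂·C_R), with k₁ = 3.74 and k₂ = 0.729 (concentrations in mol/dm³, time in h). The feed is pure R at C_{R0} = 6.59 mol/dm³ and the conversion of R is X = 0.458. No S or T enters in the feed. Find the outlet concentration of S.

2.86 mol/dm³

Exit C_R = C_{R0}(1−X) = 6.59×0.542 = 3.572 mol/dm³.
A CSTR operates uniformly at the exit composition, giving r_S = 47.71 and r_T = 2.604 (each k·C_R^n at C_R = 3.572).
Fraction of consumed R going to S: r_S/(r_S+r_T) = 0.9483.
C_S = 0.9483·C_{R0}·X = 0.9483×6.59×0.458 = 2.86 mol/dm³.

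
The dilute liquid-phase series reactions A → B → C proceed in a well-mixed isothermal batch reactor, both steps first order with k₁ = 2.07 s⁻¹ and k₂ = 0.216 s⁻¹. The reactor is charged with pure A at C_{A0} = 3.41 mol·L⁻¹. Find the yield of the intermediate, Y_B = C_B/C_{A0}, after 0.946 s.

0.753

The intermediate concentration in a first-order A→B→C sequence is C_B = k₁C_{A0}(e^(−k₁t) − e^(−k₂t))/(k₂−k₁).
e^(−k₁t) = e^(−2.07×0.946) = e^(−1.958) = 0.1411; e^(−k₂t) = e^(−0.2043) = 0.8152.
C_B = 2.07×3.41/(0.216−2.07) × (0.1411−0.8152) = (-3.807)×(-0.6741) = 2.566 mol·L⁻¹.
Y_B = C_B/C_{A0} = 2.566/3.41 = 0.753.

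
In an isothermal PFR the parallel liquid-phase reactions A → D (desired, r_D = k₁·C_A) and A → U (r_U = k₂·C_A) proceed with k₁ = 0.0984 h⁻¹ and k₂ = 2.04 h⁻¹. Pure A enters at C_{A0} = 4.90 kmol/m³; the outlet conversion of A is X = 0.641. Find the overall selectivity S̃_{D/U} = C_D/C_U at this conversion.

C_A = C_{A0}(1−X) = 1.759 kmol/m³.
Both paths are first order in A, so the instantaneous fraction to D is constant: dC_D/d(−C_A) = k₁/(k₁+k₂) = 0.04602.
C_D = 0.04602·(C_{A0}−C_A) = 0.04602×3.141 = 0.145 kmol/m³.
C_U = (C_{A0}−C_A)−C_D = 2.996 kmol/m³; S̃_{D/U} = 0.1445/2.996 = 0.0482.

0.0482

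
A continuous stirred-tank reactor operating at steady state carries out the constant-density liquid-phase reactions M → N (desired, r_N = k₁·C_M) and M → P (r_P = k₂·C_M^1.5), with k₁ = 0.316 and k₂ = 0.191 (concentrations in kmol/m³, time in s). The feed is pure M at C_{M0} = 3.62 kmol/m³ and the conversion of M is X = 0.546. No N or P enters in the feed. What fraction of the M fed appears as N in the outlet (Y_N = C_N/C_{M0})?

0.308

Exit C_M = C_{M0}(1−X) = 3.62×0.454 = 1.643 kmol/m³.
Rates in a CSTR are evaluated at the outlet concentration: r_N = 0.316×1.643 = 0.5193, r_P = 0.191×1.643^1.5 = 0.4024.
Fraction of consumed M going to N: r_N/(r_N+r_P) = 0.5634.
C_N = 0.5634·C_{M0}·X = 0.5634×3.62×0.546 = 1.11 kmol/m³; Y_N = C_N/C_{M0} = 0.308.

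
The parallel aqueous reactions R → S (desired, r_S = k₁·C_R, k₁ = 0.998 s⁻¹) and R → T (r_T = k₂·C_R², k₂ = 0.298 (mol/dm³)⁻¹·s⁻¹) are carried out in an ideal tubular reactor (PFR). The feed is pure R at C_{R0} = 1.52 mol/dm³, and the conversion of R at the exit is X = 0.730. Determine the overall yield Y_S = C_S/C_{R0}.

0.570

C_R = C_{R0}(1−X) = 0.4104 mol/dm³.
Along a PFR/batch, dC_S/dC_R = −r_S/(r_S+r_T) = −k₁/(k₁+k₂·C_R).
Integrating from C_{R0} to C_R: C_S = (0.998/0.298)·ln[(0.998+0.298·1.52)/(0.998+0.298·0.410)] = 3.349·ln(1.451/1.120) = 0.8661 mol/dm³.
Y_S = C_S/C_{R0} = 0.8661/1.52 = 0.570.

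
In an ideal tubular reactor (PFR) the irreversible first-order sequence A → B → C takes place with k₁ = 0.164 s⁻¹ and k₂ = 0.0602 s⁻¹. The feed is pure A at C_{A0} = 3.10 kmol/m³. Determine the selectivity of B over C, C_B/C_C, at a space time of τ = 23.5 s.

0.558

Solving the coupled first-order balances gives C_B(τ) = [k₁/(k₂−k₁)]·C_{A0}·(e^(−k₁τ) − e^(−k₂τ)).
e^(−k₁τ) = e^(−0.164×23.5) = e^(−3.854) = 0.02119; e^(−k₂τ) = e^(−1.415) = 0.2430.
C_B = 0.164×3.10/(0.0602−0.164) × (0.02119−0.2430) = (-4.898)×(-0.2218) = 1.086 kmol/m³.
C_A = C_{A0}e^(−k₁τ) = 0.06570 kmol/m³, so C_C = C_{A0}−C_A−C_B = 1.948 kmol/m³; C_B/C_C = 0.558.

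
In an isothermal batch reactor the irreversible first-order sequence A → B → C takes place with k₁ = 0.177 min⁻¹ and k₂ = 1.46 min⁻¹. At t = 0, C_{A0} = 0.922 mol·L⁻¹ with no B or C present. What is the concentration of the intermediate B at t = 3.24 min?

0.0706 mol·L⁻¹

The intermediate concentration in a first-order A→B→C sequence is C_B = k₁C_{A0}(e^(−k₁t) − e^(−k₂t))/(k₂−k₁).
e^(−k₁t) = e^(−0.177×3.24) = e^(−0.5735) = 0.5636; e^(−k₂t) = e^(−4.730) = 0.008823.
C_B = 0.177×0.922/(1.46−0.177) × (0.5636−0.008823) = 0.1272×0.5547 = 0.07056 mol·L⁻¹.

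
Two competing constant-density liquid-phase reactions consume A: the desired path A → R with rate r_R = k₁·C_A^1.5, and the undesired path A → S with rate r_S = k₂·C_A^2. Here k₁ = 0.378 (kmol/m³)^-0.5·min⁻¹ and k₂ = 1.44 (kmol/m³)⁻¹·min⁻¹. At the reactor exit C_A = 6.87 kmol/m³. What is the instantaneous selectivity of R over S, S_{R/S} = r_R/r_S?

S_{R/S} = r_R/r_S = (k₁·C_A^1.5)/(k₂·C_A^2) = (k₁/k₂)·C_A^-0.5.
= (0.378×6.870^1.5) / (1.44×6.870^2) = 6.807/67.96 = 0.100.

0.100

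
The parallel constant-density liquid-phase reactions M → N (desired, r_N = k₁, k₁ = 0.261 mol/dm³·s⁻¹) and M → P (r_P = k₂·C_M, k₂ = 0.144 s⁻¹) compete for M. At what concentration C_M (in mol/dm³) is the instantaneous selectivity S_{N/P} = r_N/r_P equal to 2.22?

0.816 mol/dm³

S_{N/P} = (k₁/k₂)·C_M⁻¹ ⇒ C_M = (S·k₂/k₁)^(-1).
= (2.22×0.144/0.261)^(-1) = (1.225)^(-1) = 0.816 mol/dm³.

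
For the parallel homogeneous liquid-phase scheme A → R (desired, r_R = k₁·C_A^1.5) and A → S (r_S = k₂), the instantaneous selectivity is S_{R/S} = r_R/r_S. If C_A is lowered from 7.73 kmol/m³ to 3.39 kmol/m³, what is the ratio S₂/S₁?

0.290

S_{R/S} = (k₁/k₂)·C_A^1.5, so S₂/S₁ = (C_{A,2}/C_{A,1})^1.5.
= (3.39/7.73)^1.5 = (0.4386)^1.5 = 0.290.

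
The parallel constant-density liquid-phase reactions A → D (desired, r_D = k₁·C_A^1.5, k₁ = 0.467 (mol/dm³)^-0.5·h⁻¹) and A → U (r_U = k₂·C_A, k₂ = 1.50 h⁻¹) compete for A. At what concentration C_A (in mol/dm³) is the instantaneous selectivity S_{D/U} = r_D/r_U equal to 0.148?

0.226 mol/dm³

S_{D/U} = (k₁/k₂)·C_A^0.5 ⇒ C_A = (S·k₂/k₁)^(2).
= (0.148×1.50/0.467)^(2) = (0.4754)^(2) = 0.226 mol/dm³.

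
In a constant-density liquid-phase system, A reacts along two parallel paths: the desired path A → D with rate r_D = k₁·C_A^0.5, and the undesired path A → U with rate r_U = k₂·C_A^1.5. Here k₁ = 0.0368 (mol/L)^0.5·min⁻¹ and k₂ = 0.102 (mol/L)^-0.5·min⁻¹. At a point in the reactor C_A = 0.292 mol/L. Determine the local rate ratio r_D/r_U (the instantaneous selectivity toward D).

S_{D/U} = r_D/r_U = (k₁·C_A^0.5)/(k₂·C_A^1.5) = (k₁/k₂)·C_A⁻¹.
= (0.0368×0.2920^0.5) / (0.102×0.2920^1.5) = 0.01989/0.01609 = 1.24.
The undesired path is higher order in A, so low C_A (CSTR or dilute feed) favours D.

1.24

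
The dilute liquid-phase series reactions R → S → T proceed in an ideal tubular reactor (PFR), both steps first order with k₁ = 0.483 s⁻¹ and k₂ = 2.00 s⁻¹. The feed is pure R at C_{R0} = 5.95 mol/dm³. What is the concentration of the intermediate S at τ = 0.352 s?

For first-order series with pure R initially, C_S(τ) = k₁C_{R0}/(k₂−k₁)·(e^(−k₁τ) − e^(−k₂τ)).
e^(−k₁τ) = e^(−0.483×0.352) = e^(−0.1700) = 0.8437; e^(−k₂τ) = e^(−0.7040) = 0.4946.
C_S = 0.483×5.95/(2.00−0.483) × (0.8437−0.4946) = 1.894×0.3490 = 0.6612 mol/dm³.

0.661 mol/dm³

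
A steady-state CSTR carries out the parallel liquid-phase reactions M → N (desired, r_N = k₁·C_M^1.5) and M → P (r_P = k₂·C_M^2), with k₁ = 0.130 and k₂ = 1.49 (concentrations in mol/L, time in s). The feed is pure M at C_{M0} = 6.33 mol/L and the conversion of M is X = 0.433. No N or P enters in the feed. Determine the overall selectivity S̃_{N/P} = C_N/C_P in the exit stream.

Exit C_M = C_{M0}(1−X) = 6.33×0.567 = 3.589 mol/L.
A CSTR operates uniformly at the exit composition, giving r_N = 0.8839 and r_P = 19.19 (each k·C_M^n at C_M = 3.589).
Overall selectivity = C_N/C_P = r_Nτ/(r_Pτ) = r_N/r_P = 0.0461.

0.0461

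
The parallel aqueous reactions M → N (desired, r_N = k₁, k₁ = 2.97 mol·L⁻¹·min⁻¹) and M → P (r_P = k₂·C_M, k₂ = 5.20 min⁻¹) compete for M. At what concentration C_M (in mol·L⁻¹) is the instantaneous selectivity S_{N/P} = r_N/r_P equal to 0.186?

S_{N/P} = (k₁/k₂)·C_M⁻¹ ⇒ C_M = (S·k₂/k₁)^(-1).
= (0.186×5.20/2.97)^(-1) = (0.3257)^(-1) = 3.07 mol·L⁻¹.

3.07 mol·L⁻¹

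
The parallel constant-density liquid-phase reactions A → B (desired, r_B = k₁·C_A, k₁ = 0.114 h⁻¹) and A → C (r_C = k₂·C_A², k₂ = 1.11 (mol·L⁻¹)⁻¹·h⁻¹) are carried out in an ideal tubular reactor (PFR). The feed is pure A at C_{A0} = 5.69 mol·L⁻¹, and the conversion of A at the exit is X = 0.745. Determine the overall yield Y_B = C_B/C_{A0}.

0.0238

C_A = C_{A0}(1−X) = 1.451 mol·L⁻¹.
Along a PFR/batch, dC_B/dC_A = −r_B/(r_B+r_C) = −k₁/(k₁+k₂·C_A).
Integrating from C_{A0} to C_A: C_B = (0.114/1.11)·ln[(0.114+1.11·5.69)/(0.114+1.11·1.45)] = 0.1027·ln(6.430/1.725) = 0.1352 mol·L⁻¹.
Y_B = C_B/C_{A0} = 0.1352/5.69 = 0.0238.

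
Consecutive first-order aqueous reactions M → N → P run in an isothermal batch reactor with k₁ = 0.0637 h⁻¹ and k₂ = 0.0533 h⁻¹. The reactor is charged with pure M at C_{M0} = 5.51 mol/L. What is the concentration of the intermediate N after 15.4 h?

For first-order series with pure M initially, C_N(t) = k₁C_{M0}/(k₂−k₁)·(e^(−k₁t) − e^(−k₂t)).
e^(−k₁t) = e^(−0.0637×15.4) = e^(−0.9810) = 0.3749; e^(−k₂t) = e^(−0.8208) = 0.4401.
C_N = 0.0637×5.51/(0.0533−0.0637) × (0.3749−0.4401) = (-33.75)×(-0.06513) = 2.198 mol/L.

2.20 mol/L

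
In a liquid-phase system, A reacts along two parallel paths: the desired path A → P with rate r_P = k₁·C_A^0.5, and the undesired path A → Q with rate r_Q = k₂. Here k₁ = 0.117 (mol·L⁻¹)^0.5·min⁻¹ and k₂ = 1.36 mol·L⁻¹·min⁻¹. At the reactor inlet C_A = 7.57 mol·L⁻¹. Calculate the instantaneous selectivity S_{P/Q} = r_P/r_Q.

S_{P/Q} = r_P/r_Q = (k₁·C_A^0.5)/(k₂) = (k₁/k₂)·C_A^0.5.
= (0.117×7.570^0.5) / (1.36) = 0.3219/1.360 = 0.237.
Since the desired path is higher order in A, keeping C_A high (PFR or concentrated feed) favours P.

0.237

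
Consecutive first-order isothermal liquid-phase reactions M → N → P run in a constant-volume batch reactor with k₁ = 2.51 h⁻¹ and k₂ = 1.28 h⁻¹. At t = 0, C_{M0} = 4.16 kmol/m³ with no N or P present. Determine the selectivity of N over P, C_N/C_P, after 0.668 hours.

1.49

The intermediate concentration in a first-order A→B→C sequence is C_N = k₁C_{M0}(e^(−k₁t) − e^(−k₂t))/(k₂−k₁).
e^(−k₁t) = e^(−2.51×0.668) = e^(−1.677) = 0.1870; e^(−k₂t) = e^(−0.8550) = 0.4253.
C_N = 2.51×4.16/(1.28−2.51) × (0.1870−0.4253) = (-8.489)×(-0.2383) = 2.023 kmol/m³.
C_M = C_{M0}e^(−k₁t) = 0.7779 kmol/m³, so C_P = C_{M0}−C_M−C_N = 1.359 kmol/m³; C_N/C_P = 1.49.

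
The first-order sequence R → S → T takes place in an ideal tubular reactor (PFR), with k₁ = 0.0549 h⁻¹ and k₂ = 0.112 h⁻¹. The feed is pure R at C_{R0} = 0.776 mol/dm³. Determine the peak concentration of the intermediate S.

For a first-order series the maximum intermediate yield is C_{S,max}/C_{R0} = (k₁/k₂)^[k₂/(k₂−k₁)].
= (0.0549/0.112)^(0.112/(0.112−0.0549)) = (0.4902)^(1.961) = 0.2470.
C_{S,max} = 0.2470×0.776 = 0.192 mol/dm³.

0.192 mol/dm³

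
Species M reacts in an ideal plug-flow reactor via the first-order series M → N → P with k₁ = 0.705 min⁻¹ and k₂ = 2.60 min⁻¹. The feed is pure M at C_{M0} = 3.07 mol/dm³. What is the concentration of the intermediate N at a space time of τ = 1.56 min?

0.360 mol/dm³

For first-order series with pure M initially, C_N(τ) = k₁C_{M0}/(k₂−k₁)·(e^(−k₁τ) − e^(−k₂τ)).
e^(−k₁τ) = e^(−0.705×1.56) = e^(−1.100) = 0.3329; e^(−k₂τ) = e^(−4.056) = 0.01732.
C_N = 0.705×3.07/(2.60−0.705) × (0.3329−0.01732) = 1.142×0.3156 = 0.3605 mol/dm³.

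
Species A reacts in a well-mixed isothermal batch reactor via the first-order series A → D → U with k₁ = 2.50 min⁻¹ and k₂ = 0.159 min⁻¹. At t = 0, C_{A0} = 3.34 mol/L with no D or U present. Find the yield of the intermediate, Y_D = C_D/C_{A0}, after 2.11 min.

0.758

For first-order series with pure A initially, C_D(t) = k₁C_{A0}/(k₂−k₁)·(e^(−k₁t) − e^(−k₂t)).
e^(−k₁t) = e^(−2.50×2.11) = e^(−5.275) = 0.005118; e^(−k₂t) = e^(−0.3355) = 0.7150.
C_D = 2.50×3.34/(0.159−2.50) × (0.005118−0.7150) = (-3.567)×(-0.7099) = 2.532 mol/L.
Y_D = C_D/C_{A0} = 2.532/3.34 = 0.758.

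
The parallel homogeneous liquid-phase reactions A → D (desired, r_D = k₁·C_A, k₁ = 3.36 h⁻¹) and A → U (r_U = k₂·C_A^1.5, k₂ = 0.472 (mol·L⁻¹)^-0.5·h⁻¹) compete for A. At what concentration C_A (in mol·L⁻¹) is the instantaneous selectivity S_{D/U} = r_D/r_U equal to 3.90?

3.33 mol·L⁻¹

S_{D/U} = (k₁/k₂)·C_A^-0.5 ⇒ C_A = (S·k₂/k₁)^(-2).
= (3.90×0.472/3.36)^(-2) = (0.5479)^(-2) = 3.33 mol·L⁻¹.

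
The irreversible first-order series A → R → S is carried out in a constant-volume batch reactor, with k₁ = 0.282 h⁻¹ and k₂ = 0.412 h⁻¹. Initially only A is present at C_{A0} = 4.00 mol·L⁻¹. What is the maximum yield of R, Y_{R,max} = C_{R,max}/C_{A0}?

0.301

At the optimum, C_{R,max}/C_{A0} = (k₁/k₂)^[k₂/(k₂−k₁)].
= (0.282/0.412)^(0.412/(0.412−0.282)) = (0.6845)^(3.169) = 0.3007.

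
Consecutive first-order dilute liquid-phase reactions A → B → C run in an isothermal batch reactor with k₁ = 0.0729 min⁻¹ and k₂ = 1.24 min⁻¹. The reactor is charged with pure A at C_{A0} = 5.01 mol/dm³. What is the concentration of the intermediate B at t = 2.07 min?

The intermediate concentration in a first-order A→B→C sequence is C_B = k₁C_{A0}(e^(−k₁t) − e^(−k₂t))/(k₂−k₁).
e^(−k₁t) = e^(−0.0729×2.07) = e^(−0.1509) = 0.8599; e^(−k₂t) = e^(−2.567) = 0.07678.
C_B = 0.0729×5.01/(1.24−0.0729) × (0.8599−0.07678) = 0.3129×0.7832 = 0.2451 mol/dm³.

0.245 mol/dm³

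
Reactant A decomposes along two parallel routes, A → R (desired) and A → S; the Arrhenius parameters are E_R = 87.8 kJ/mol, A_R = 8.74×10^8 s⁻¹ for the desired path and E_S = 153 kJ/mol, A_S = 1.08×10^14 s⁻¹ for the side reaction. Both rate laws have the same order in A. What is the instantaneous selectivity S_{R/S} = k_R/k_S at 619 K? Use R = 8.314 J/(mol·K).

Since both paths have the same order in A, the concentration cancels and S_{R/S} = k_R/k_S = (A_R/A_S)·exp[(E_S−E_R)/(RT)].
(E_S−E_R)/(RT) = (153−87.8)×10³/(8.314×619) = 65200/5146 = 12.67.
k_R/k_S = (8.74×10^8/1.08×10^14)·exp(12.67) = 8.093×10^-6 × 3.178×10^5 = 2.57.
Since E_R < E_S, lowering the temperature improves selectivity toward R.

2.57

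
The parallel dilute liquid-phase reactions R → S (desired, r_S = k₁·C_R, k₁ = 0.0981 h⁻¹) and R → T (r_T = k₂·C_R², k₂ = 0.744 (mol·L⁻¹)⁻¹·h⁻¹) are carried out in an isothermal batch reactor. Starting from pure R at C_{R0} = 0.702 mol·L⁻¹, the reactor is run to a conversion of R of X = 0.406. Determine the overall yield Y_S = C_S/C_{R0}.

0.0786

C_R = C_{R0}(1−X) = 0.4170 mol·L⁻¹.
Along a PFR/batch, dC_S/dC_R = −r_S/(r_S+r_T) = −k₁/(k₁+k₂·C_R).
Integrating from C_{R0} to C_R: C_S = (0.0981/0.744)·ln[(0.0981+0.744·0.702)/(0.0981+0.744·0.417)] = 0.1319·ln(0.6204/0.4083) = 0.05515 mol·L⁻¹.
Y_S = C_S/C_{R0} = 0.05515/0.702 = 0.0786.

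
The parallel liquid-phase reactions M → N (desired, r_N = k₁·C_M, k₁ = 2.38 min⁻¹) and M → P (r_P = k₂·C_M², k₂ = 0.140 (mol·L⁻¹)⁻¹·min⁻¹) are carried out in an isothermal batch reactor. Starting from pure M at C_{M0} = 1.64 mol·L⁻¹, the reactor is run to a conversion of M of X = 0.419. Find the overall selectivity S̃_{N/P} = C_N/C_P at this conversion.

13.1

C_M = C_{M0}(1−X) = 0.9528 mol·L⁻¹.
Along a PFR/batch, dC_N/dC_M = −r_N/(r_N+r_P) = −k₁/(k₁+k₂·C_M).
Integrating from C_{M0} to C_M: C_N = (2.38/0.140)·ln[(2.38+0.140·1.64)/(2.38+0.140·0.953)] = 17.00·ln(2.610/2.513) = 0.6385 mol·L⁻¹.
C_P = (C_{M0}−C_M)−C_N = 0.04861 mol·L⁻¹; S̃_{N/P} = 0.6385/0.04861 = 13.1.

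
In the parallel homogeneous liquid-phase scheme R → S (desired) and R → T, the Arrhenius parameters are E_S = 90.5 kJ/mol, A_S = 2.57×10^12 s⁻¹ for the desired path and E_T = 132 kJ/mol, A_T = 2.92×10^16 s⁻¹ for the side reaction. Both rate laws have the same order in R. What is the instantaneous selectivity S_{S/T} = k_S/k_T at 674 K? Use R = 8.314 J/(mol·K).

0.145

With equal orders, S_{S/T} = k_S/k_T = (A_S/A_T)·exp[(E_T−E_S)/(RT)].
(E_T−E_S)/(RT) = (132−90.5)×10³/(8.314×674) = 41500/5604 = 7.406.
k_S/k_T = (2.57×10^12/2.92×10^16)·exp(7.406) = 8.801×10^-5 × 1646 = 0.145.
Since E_S < E_T, lowering the temperature improves selectivity toward S.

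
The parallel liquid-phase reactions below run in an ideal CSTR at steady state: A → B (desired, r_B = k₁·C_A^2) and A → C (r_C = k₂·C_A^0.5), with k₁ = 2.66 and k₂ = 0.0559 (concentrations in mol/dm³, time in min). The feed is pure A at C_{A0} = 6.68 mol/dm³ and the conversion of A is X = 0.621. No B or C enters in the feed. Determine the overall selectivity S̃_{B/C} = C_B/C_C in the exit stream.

Exit C_A = C_{A0}(1−X) = 6.68×0.379 = 2.532 mol/dm³.
A CSTR operates uniformly at the exit composition, giving r_B = 17.05 and r_C = 0.08894 (each k·C_A^n at C_A = 2.532).
Overall selectivity = C_B/C_C = r_Bτ/(r_Cτ) = r_B/r_C = 192.

192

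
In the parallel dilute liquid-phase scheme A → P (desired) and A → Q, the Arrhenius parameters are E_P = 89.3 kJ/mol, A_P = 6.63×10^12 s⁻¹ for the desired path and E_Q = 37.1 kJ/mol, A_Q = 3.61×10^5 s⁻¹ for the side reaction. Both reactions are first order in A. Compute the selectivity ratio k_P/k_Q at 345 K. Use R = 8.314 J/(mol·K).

0.229

k_P/k_Q = (A_P/A_Q)·exp[−(E_P−E_Q)/(RT)] = (A_P/A_Q)·exp[(E_Q−E_P)/(RT)].
(E_Q−E_P)/(RT) = (37.1−89.3)×10³/(8.314×345) = -52200/2868 = -18.20.
k_P/k_Q = (6.63×10^12/3.61×10^5)·exp(-18.20) = 1.837×10^7 × 1.248×10^-8 = 0.229.
Since E_P > E_Q, raising the temperature improves selectivity toward P.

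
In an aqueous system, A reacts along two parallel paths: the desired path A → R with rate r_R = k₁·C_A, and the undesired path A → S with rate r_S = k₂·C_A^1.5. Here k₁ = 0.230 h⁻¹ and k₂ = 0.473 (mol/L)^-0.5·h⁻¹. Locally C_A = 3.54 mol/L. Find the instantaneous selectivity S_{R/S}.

S_{R/S} = r_R/r_S = (k₁·C_A)/(k₂·C_A^1.5) = (k₁/k₂)·C_A^-0.5.
= (0.230×3.540) / (0.473×3.540^1.5) = 0.8142/3.150 = 0.258.

0.258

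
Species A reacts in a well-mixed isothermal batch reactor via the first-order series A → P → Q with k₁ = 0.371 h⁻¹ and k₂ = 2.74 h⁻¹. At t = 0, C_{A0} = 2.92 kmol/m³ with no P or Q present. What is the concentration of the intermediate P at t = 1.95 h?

0.220 kmol/m³

The intermediate concentration in a first-order A→B→C sequence is C_P = k₁C_{A0}(e^(−k₁t) − e^(−k₂t))/(k₂−k₁).
e^(−k₁t) = e^(−0.371×1.95) = e^(−0.7234) = 0.4851; e^(−k₂t) = e^(−5.343) = 0.004782.
C_P = 0.371×2.92/(2.74−0.371) × (0.4851−0.004782) = 0.4573×0.4803 = 0.2196 kmol/m³.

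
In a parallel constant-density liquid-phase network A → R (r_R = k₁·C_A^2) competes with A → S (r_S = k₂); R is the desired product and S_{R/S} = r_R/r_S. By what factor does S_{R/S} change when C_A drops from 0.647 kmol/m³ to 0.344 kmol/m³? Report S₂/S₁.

0.283

S_{R/S} = (k₁/k₂)·C_A^2, so S₂/S₁ = (C_{A,2}/C_{A,1})^2.
= (0.344/0.647)^2 = (0.5317)^2 = 0.283.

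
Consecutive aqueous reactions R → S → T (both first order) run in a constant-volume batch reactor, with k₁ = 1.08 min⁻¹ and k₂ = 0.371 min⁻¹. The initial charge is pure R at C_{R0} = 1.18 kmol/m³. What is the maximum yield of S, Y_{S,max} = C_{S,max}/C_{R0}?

0.572

At the optimum, C_{S,max}/C_{R0} = (k₁/k₂)^[k₂/(k₂−k₁)].
= (1.08/0.371)^(0.371/(0.371−1.08)) = (2.911)^(-0.5233) = 0.5717.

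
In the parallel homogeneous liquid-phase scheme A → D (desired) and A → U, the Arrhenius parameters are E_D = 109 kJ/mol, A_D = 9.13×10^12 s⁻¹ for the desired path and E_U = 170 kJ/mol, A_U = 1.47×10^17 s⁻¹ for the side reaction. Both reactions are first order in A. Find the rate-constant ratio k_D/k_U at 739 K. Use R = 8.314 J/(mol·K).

1.27

k_D/k_U = (A_D/A_U)·exp[−(E_D−E_U)/(RT)] = (A_D/A_U)·exp[(E_U−E_D)/(RT)].
(E_U−E_D)/(RT) = (170−109)×10³/(8.314×739) = 61000/6144 = 9.928.
k_D/k_U = (9.13×10^12/1.47×10^17)·exp(9.928) = 6.211×10^-5 × 20503 = 1.27.
Since E_D < E_U, lowering the temperature improves selectivity toward D.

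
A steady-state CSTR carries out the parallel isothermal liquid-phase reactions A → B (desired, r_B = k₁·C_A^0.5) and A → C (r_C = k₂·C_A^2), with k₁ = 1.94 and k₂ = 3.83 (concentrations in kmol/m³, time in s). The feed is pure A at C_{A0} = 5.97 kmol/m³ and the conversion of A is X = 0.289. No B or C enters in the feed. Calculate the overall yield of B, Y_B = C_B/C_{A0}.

Exit C_A = C_{A0}(1−X) = 5.97×0.711 = 4.245 kmol/m³.
In a CSTR the entire volume is at exit conditions, so r_B = 1.94×4.245^0.5 = 3.997 and r_C = 3.83×4.245^2 = 69.01.
Fraction of consumed A going to B: r_B/(r_B+r_C) = 0.05475.
C_B = 0.05475·C_{A0}·X = 0.05475×5.97×0.289 = 0.0945 kmol/m³; Y_B = C_B/C_{A0} = 0.0158.

0.0158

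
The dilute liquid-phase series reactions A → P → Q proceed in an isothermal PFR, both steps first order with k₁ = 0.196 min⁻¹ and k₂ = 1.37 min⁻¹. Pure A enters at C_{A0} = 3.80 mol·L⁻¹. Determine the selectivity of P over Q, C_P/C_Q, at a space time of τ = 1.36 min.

The intermediate concentration in a first-order A→B→C sequence is C_P = k₁C_{A0}(e^(−k₁τ) − e^(−k₂τ))/(k₂−k₁).
e^(−k₁τ) = e^(−0.196×1.36) = e^(−0.2666) = 0.7660; e^(−k₂τ) = e^(−1.863) = 0.1552.
C_P = 0.196×3.80/(1.37−0.196) × (0.7660−0.1552) = 0.6344×0.6108 = 0.3875 mol·L⁻¹.
C_A = C_{A0}e^(−k₁τ) = 2.911 mol·L⁻¹, so C_Q = C_{A0}−C_A−C_P = 0.5016 mol·L⁻¹; C_P/C_Q = 0.773.

0.773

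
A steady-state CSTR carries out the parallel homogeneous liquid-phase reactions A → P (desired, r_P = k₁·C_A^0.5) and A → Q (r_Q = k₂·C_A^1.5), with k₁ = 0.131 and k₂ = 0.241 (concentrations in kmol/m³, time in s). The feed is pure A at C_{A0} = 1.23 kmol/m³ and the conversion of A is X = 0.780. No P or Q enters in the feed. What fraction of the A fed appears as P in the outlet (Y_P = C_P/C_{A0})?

0.521

Exit C_A = C_{A0}(1−X) = 1.23×0.220 = 0.2706 kmol/m³.
In a CSTR the entire volume is at exit conditions, so r_P = 0.131×0.2706^0.5 = 0.06815 and r_Q = 0.241×0.2706^1.5 = 0.03392.
Fraction of consumed A going to P: r_P/(r_P+r_Q) = 0.6676.
C_P = 0.6676·C_{A0}·X = 0.6676×1.23×0.780 = 0.641 kmol/m³; Y_P = C_P/C_{A0} = 0.521.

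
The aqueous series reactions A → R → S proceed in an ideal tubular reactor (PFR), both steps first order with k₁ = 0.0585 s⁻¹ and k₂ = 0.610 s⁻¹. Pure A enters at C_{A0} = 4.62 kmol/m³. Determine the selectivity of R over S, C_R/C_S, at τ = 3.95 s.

0.567

The intermediate concentration in a first-order A→B→C sequence is C_R = k₁C_{A0}(e^(−k₁τ) − e^(−k₂τ))/(k₂−k₁).
e^(−k₁τ) = e^(−0.0585×3.95) = e^(−0.2311) = 0.7937; e^(−k₂τ) = e^(−2.409) = 0.08986.
C_R = 0.0585×4.62/(0.610−0.0585) × (0.7937−0.08986) = 0.4901×0.7038 = 0.3449 kmol/m³.
C_A = C_{A0}e^(−k₁τ) = 3.667 kmol/m³, so C_S = C_{A0}−C_A−C_R = 0.6083 kmol/m³; C_R/C_S = 0.567.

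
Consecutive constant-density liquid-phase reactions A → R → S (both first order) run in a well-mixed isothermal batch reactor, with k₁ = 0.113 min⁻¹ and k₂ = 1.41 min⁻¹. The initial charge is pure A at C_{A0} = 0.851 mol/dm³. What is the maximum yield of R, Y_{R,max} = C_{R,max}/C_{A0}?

0.0643

At the optimum, C_{R,max}/C_{A0} = (k₁/k₂)^[k₂/(k₂−k₁)].
= (0.113/1.41)^(1.41/(1.41−0.113)) = (0.08014)^(1.087) = 0.06432.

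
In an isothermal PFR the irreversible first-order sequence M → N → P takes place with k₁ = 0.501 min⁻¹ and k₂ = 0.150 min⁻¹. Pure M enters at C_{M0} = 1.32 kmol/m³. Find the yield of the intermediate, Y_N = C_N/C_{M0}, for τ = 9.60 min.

0.327

For first-order series with pure M initially, C_N(τ) = k₁C_{M0}/(k₂−k₁)·(e^(−k₁τ) − e^(−k₂τ)).
e^(−k₁τ) = e^(−0.501×9.60) = e^(−4.810) = 0.008151; e^(−k₂τ) = e^(−1.440) = 0.2369.
C_N = 0.501×1.32/(0.150−0.501) × (0.008151−0.2369) = (-1.884)×(-0.2288) = 0.4310 kmol/m³.
Y_N = C_N/C_{M0} = 0.4310/1.32 = 0.327.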